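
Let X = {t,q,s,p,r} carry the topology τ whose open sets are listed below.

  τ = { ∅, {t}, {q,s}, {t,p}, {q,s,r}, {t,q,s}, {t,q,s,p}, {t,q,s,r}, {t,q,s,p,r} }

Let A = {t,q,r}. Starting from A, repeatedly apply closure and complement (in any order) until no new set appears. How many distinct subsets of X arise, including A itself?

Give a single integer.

8

closure: X∖int(X∖A) = X∖∅ = {t,q,s,p,r}
Let k=closure and c=complement:
  1. A     = {t,q,r}
  2. kA    = {t,q,s,p,r}
  3. cA    = {s,p}
  4. ckA   = ∅
  5. kcA   = {q,s,p,r}
  6. ckcA  = {t}
  7. kckcA = {t,p}
  8. ckckcA = {q,s,r}
— saturated at 8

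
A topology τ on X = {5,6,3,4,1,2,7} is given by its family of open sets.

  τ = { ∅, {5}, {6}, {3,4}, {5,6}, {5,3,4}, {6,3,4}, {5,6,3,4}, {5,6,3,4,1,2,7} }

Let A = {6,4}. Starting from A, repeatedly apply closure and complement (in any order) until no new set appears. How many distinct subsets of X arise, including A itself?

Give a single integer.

10

complement {5,3,1,2,7}; its interior {5}; cl(A) = X∖{5} = {6,3,4,1,2,7}
With k = closure, c = complement:
  1. A     = {6,4}
  2. kA    = {6,3,4,1,2,7}
  3. cA    = {5,3,1,2,7}
  4. ckA   = {5}
  5. kcA   = {5,3,4,1,2,7}
  6. kckA  = {5,1,2,7}
  7. ckcA  = {6}
  8. ckckA = {6,3,4}
  9. kckcA = {6,1,2,7}
  10. ckckcA = {5,3,4}
k, c of each give nothing new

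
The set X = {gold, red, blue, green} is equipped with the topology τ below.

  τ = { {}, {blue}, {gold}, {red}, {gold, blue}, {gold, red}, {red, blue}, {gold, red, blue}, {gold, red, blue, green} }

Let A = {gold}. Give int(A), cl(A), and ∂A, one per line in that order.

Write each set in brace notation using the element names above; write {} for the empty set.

int(A) = {gold}
cl(A)  = {gold, green}
∂A     = {green}

U open, U⊆A: {}, {gold}. int(A) = ⋃ = {gold}
X∖A={red, blue, green}, int(X∖A)={red, blue}, hence cl(A)={gold, green}
∂A: remove int from cl → {green}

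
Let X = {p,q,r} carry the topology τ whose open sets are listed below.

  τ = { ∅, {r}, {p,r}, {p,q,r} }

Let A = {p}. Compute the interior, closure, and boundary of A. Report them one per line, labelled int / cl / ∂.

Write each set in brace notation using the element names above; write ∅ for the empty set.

opens ⊆ A: ∅; union → int = ∅
complement {q,r}; its interior {r}; cl(A) = X∖{r} = {p,q}
boundary = {p,q} ∖ ∅ = {p,q}

int(A) = ∅
cl(A)  = {p,q}
∂A     = {p,q}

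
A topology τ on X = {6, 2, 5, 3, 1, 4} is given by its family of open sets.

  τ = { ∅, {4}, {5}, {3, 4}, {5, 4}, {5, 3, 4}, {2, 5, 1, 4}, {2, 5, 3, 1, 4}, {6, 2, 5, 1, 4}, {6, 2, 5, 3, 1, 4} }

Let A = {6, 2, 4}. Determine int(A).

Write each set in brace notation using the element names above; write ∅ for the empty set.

open subsets of A: ∅, {4}; so int(A) = {4}

{4}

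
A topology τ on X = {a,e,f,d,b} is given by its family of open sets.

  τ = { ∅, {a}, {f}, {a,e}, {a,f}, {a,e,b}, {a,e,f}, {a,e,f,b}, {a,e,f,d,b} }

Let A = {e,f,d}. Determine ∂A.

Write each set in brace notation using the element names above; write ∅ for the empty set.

{e,d,b}

open subsets of A: ∅, {f}; so int(A) = {f}
closure: X∖int(X∖A) = X∖{a} = {e,f,d,b}
∂A = {e,f,d,b} minus {f} = {e,d,b}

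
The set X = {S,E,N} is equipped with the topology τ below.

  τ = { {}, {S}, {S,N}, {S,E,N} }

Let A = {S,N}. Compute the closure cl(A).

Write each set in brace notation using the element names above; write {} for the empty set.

complement {E}; its interior {}; cl(A) = X∖{} = {S,E,N}

{S,E,N}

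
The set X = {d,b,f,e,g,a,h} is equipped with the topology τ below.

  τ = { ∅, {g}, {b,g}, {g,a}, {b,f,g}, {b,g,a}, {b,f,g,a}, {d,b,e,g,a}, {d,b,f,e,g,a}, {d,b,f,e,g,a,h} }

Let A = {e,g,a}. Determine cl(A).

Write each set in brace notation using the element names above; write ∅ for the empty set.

closure: X∖int(X∖A) = X∖∅ = {d,b,f,e,g,a,h}

{d,b,f,e,g,a,h}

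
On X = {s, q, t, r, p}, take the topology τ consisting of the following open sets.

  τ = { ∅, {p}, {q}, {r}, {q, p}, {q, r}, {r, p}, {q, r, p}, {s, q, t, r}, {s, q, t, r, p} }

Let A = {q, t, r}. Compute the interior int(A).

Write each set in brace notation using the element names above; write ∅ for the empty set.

{q, r}

U open, U⊆A: ∅, {q}, {r}, {q, r}. int(A) = ⋃ = {q, r}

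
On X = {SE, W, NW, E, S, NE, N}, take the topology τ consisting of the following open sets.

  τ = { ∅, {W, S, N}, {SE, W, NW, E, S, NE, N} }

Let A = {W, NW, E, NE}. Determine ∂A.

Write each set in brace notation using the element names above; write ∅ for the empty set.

opens ⊆ A: ∅; union → int = ∅
complement {SE, S, N}; its interior ∅; cl(A) = X∖∅ = {SE, W, NW, E, S, NE, N}
boundary = {SE, W, NW, E, S, NE, N} ∖ ∅ = {SE, W, NW, E, S, NE, N}

{SE, W, NW, E, S, NE, N}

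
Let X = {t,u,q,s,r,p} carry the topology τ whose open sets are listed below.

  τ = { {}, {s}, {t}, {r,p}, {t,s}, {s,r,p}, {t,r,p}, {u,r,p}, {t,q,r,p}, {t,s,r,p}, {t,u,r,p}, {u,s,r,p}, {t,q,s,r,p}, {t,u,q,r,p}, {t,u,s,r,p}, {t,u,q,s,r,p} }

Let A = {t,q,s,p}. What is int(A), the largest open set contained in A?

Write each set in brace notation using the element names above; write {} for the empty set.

open subsets of A: {}, {t}, {s}, {t,s}; so int(A) = {t,s}

{t,s}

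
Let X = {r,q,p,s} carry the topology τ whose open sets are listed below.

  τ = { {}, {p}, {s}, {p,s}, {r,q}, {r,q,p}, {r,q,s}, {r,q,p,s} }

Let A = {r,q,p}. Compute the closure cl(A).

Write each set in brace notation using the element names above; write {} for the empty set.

closure: X∖int(X∖A) = X∖{s} = {r,q,p}

{r,q,p}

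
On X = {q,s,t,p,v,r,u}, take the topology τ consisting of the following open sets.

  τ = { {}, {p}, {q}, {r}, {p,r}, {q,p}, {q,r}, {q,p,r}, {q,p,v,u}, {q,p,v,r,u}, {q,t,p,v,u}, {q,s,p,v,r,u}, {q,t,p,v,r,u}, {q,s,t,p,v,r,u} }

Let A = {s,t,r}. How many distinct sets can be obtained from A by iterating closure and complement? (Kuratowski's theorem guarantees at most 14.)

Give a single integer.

6

cl via duality: int({q,p,v,u}) = {q,p,v,u}, so X∖{q,p,v,u} = {s,t,r}
Write k for closure, c for complement:
  1. A     = {s,t,r}
  2. cA    = {q,p,v,u}
  3. kcA   = {q,s,t,p,v,u}
  4. ckcA  = {r}
  5. kckcA = {s,r}
  6. ckckcA = {q,t,p,v,u}
applying k or c yields no new set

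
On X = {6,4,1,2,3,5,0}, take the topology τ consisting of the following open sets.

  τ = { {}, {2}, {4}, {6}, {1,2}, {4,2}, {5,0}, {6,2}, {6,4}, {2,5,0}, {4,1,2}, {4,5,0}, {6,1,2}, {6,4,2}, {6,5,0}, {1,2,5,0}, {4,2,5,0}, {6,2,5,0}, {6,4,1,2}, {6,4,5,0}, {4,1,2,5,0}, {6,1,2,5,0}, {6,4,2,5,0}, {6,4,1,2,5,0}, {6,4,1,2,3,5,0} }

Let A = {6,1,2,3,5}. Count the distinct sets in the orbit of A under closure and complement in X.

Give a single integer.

X∖A={4,0}, int(X∖A)={4}, hence cl(A)={6,1,2,3,5,0}
Orbit (k=closure, c=complement):
  1. A     = {6,1,2,3,5}
  2. kA    = {6,1,2,3,5,0}
  3. cA    = {4,0}
  4. ckA   = {4}
  5. kcA   = {4,3,5,0}
  6. kckA  = {4,3}
  7. ckcA  = {6,1,2}
  8. ckckA = {6,1,2,5,0}
  9. kckcA = {6,1,2,3}
  10. ckckcA = {4,5,0}
(closed under both — stop)

10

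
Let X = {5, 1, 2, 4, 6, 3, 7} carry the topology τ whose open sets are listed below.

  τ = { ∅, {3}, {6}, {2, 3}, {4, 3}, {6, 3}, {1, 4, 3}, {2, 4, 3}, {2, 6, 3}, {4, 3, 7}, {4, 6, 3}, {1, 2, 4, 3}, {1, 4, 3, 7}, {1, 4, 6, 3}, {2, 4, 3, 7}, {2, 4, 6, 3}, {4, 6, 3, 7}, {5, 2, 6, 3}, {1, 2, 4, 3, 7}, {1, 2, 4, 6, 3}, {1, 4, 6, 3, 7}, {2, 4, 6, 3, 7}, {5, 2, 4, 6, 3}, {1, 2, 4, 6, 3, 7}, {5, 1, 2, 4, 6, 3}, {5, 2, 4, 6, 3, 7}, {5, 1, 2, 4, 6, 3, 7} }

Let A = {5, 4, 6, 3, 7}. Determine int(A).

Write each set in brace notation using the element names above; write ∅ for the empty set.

U open, U⊆A: ∅, {6}, {3}, {4, 3}, {6, 3}, {4, 6, 3}, {4, 3, 7}, {4, 6, 3, 7}. int(A) = ⋃ = {4, 6, 3, 7}

{4, 6, 3, 7}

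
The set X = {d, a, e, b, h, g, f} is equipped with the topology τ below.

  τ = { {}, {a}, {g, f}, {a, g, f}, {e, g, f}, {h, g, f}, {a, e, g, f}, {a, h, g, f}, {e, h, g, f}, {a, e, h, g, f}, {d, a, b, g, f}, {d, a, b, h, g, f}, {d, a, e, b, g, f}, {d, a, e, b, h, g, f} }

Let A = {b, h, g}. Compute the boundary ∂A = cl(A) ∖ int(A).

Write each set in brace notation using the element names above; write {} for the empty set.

{d, e, b, h, g, f}

opens ⊆ A: {}; union → int = {}
complement {d, a, e, f}; its interior {a}; cl(A) = X∖{a} = {d, e, b, h, g, f}
boundary = {d, e, b, h, g, f} ∖ {} = {d, e, b, h, g, f}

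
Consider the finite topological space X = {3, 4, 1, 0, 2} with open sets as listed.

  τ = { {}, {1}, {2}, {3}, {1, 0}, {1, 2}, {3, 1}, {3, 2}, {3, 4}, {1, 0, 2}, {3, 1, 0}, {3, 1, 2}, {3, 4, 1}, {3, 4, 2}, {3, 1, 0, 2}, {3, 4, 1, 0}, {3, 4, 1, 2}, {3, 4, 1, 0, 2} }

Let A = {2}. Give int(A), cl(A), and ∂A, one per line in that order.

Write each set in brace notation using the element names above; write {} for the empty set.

U open, U⊆A: {}, {2}. int(A) = ⋃ = {2}
X∖A={3, 4, 1, 0}, int(X∖A)={3, 4, 1, 0}, hence cl(A)={2}
∂A: remove int from cl → {}

int(A) = {2}
cl(A)  = {2}
∂A     = {}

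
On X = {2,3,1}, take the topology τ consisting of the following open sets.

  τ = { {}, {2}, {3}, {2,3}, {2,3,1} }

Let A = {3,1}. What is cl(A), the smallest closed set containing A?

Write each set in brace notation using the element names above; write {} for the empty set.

X∖A={2}, int(X∖A)={2}, hence cl(A)={3,1}

{3,1}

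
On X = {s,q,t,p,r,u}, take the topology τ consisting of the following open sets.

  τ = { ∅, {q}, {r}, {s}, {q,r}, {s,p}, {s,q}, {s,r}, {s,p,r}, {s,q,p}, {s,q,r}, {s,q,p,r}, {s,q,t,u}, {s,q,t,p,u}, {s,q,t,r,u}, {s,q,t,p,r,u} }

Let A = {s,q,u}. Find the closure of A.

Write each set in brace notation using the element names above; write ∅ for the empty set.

X∖A={t,p,r}, int(X∖A)={r}, hence cl(A)={s,q,t,p,u}

{s,q,t,p,u}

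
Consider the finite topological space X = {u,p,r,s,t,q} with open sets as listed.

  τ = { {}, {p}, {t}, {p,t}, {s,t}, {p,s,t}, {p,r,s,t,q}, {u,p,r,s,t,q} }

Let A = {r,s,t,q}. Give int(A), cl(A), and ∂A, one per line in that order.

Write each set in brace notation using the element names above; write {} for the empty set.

open subsets of A: {}, {t}, {s,t}; so int(A) = {s,t}
closure: X∖int(X∖A) = X∖{p} = {u,r,s,t,q}
∂A = {u,r,s,t,q} minus {s,t} = {u,r,q}

int(A) = {s,t}
cl(A)  = {u,r,s,t,q}
∂A     = {u,r,q}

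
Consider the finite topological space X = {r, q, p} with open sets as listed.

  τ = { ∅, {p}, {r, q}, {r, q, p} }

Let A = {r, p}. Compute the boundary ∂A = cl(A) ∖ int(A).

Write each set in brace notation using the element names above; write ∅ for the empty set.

{r, q}

opens ⊆ A: ∅, {p}; union → int = {p}
complement {q}; its interior ∅; cl(A) = X∖∅ = {r, q, p}
boundary = {r, q, p} ∖ {p} = {r, q}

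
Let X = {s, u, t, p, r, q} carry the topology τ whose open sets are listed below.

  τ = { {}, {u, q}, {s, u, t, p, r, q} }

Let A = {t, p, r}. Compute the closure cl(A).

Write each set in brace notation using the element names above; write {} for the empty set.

{s, t, p, r}

closure: X∖int(X∖A) = X∖{u, q} = {s, t, p, r}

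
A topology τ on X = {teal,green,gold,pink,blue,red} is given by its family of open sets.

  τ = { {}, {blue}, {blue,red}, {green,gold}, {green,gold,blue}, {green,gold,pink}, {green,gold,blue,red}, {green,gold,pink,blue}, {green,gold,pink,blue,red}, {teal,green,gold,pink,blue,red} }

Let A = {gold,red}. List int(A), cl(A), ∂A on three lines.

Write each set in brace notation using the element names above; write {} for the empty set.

int(A) = {}
cl(A)  = {teal,green,gold,pink,red}
∂A     = {teal,green,gold,pink,red}

U open, U⊆A: {}. int(A) = ⋃ = {}
X∖A={teal,green,pink,blue}, int(X∖A)={blue}, hence cl(A)={teal,green,gold,pink,red}
∂A: remove int from cl → {teal,green,gold,pink,red}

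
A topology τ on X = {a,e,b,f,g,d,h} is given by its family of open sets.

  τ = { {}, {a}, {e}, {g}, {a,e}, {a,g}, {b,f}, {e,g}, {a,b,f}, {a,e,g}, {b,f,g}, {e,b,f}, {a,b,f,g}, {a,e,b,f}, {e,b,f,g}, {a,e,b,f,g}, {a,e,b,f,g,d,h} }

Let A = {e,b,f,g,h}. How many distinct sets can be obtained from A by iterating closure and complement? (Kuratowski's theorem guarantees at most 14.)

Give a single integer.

6

closure: X∖int(X∖A) = X∖{a} = {e,b,f,g,d,h}
Let k=closure and c=complement:
  1. A     = {e,b,f,g,h}
  2. kA    = {e,b,f,g,d,h}
  3. cA    = {a,d}
  4. ckA   = {a}
  5. kcA   = {a,d,h}
  6. ckcA  = {e,b,f,g}
— saturated at 6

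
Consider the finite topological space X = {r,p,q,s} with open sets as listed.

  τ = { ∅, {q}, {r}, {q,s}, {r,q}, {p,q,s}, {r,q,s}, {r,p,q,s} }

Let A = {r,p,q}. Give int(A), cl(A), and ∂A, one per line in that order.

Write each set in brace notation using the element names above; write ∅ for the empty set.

interior: largest open inside A is {r,q} (from ∅, {q}, {r}, {r,q})
cl via duality: int({s}) = ∅, so X∖∅ = {r,p,q,s}
cl∖int = {p,s}

int(A) = {r,q}
cl(A)  = {r,p,q,s}
∂A     = {p,s}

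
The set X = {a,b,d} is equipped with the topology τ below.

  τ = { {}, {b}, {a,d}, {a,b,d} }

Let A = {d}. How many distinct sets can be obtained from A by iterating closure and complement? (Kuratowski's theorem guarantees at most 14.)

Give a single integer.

6

closure: X∖int(X∖A) = X∖{b} = {a,d}
Let k=closure and c=complement:
  1. A     = {d}
  2. kA    = {a,d}
  3. cA    = {a,b}
  4. ckA   = {b}
  5. kcA   = {a,b,d}
  6. ckcA  = {}
— saturated at 6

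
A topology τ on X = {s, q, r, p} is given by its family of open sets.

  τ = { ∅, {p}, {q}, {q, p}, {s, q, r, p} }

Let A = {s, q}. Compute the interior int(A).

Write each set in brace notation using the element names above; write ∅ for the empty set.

interior: largest open inside A is {q} (from ∅, {q})

{q}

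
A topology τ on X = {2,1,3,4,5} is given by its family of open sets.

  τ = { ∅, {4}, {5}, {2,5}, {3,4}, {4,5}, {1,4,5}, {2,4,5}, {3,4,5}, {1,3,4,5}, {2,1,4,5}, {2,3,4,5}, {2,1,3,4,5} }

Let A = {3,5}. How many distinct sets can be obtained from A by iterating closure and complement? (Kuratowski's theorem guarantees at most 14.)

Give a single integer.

10

closure: X∖int(X∖A) = X∖{4} = {2,1,3,5}
Let k=closure and c=complement:
  1. A     = {3,5}
  2. kA    = {2,1,3,5}
  3. cA    = {2,1,4}
  4. ckA   = {4}
  5. kcA   = {2,1,3,4}
  6. kckA  = {1,3,4}
  7. ckcA  = {5}
  8. ckckA = {2,5}
  9. kckcA = {2,1,5}
  10. ckckcA = {3,4}
— saturated at 10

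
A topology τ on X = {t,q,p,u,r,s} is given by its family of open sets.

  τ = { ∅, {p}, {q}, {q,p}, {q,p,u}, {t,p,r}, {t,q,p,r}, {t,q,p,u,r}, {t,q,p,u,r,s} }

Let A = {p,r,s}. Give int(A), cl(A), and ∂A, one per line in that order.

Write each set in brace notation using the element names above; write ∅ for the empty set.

int(A) = {p}
cl(A)  = {t,p,u,r,s}
∂A     = {t,u,r,s}

U open, U⊆A: ∅, {p}. int(A) = ⋃ = {p}
X∖A={t,q,u}, int(X∖A)={q}, hence cl(A)={t,p,u,r,s}
∂A: remove int from cl → {t,u,r,s}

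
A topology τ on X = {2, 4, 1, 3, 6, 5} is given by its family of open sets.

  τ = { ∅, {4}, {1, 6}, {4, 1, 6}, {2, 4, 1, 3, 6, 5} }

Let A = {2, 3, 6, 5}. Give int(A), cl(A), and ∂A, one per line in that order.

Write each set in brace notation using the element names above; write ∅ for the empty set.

int(A) = ∅
cl(A)  = {2, 1, 3, 6, 5}
∂A     = {2, 1, 3, 6, 5}

open subsets of A: ∅; so int(A) = ∅
closure: X∖int(X∖A) = X∖{4} = {2, 1, 3, 6, 5}
∂A = {2, 1, 3, 6, 5} minus ∅ = {2, 1, 3, 6, 5}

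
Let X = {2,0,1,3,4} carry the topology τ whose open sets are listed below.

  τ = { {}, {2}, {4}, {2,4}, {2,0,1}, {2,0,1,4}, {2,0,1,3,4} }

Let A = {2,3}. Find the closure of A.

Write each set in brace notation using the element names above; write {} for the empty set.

cl via duality: int({0,1,4}) = {4}, so X∖{4} = {2,0,1,3}

{2,0,1,3}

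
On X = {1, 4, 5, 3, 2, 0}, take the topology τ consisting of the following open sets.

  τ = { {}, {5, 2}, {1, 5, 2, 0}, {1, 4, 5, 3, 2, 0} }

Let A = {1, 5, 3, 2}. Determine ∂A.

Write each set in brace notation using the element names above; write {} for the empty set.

interior: largest open inside A is {5, 2} (from {}, {5, 2})
cl via duality: int({4, 0}) = {}, so X∖{} = {1, 4, 5, 3, 2, 0}
cl∖int = {1, 4, 3, 0}

{1, 4, 3, 0}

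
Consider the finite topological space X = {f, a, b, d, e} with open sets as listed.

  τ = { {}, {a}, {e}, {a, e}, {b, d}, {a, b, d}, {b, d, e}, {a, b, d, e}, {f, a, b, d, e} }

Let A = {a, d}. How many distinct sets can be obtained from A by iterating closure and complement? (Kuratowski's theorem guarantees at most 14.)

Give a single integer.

10

closure: X∖int(X∖A) = X∖{e} = {f, a, b, d}
Let k=closure and c=complement:
  1. A     = {a, d}
  2. kA    = {f, a, b, d}
  3. cA    = {f, b, e}
  4. ckA   = {e}
  5. kcA   = {f, b, d, e}
  6. kckA  = {f, e}
  7. ckcA  = {a}
  8. ckckA = {a, b, d}
  9. kckcA = {f, a}
  10. ckckcA = {b, d, e}
— saturated at 10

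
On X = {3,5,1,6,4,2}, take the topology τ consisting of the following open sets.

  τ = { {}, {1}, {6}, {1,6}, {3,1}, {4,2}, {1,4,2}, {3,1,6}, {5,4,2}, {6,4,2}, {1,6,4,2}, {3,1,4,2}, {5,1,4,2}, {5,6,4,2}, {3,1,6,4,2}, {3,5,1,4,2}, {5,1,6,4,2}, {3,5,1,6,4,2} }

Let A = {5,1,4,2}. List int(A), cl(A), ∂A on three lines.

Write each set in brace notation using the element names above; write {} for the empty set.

U open, U⊆A: {}, {1}, {4,2}, {1,4,2}, {5,4,2}, {5,1,4,2}. int(A) = ⋃ = {5,1,4,2}
X∖A={3,6}, int(X∖A)={6}, hence cl(A)={3,5,1,4,2}
∂A: remove int from cl → {3}

int(A) = {5,1,4,2}
cl(A)  = {3,5,1,4,2}
∂A     = {3}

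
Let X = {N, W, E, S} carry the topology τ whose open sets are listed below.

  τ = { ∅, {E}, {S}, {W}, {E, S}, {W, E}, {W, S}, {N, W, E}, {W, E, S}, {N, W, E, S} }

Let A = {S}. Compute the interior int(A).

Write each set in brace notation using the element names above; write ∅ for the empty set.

{S}

open subsets of A: ∅, {S}; so int(A) = {S}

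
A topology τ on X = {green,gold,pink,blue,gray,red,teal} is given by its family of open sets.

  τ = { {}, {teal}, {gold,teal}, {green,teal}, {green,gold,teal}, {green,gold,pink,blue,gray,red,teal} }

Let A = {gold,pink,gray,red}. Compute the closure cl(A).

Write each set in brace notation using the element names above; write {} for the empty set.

{gold,pink,blue,gray,red}

closure: X∖int(X∖A) = X∖{green,teal} = {gold,pink,blue,gray,red}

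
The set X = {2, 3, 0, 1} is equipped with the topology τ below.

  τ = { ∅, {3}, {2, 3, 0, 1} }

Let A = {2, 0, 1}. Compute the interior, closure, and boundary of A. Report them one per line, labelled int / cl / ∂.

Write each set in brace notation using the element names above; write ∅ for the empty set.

int(A) = ∅
cl(A)  = {2, 0, 1}
∂A     = {2, 0, 1}

open subsets of A: ∅; so int(A) = ∅
closure: X∖int(X∖A) = X∖{3} = {2, 0, 1}
∂A = {2, 0, 1} minus ∅ = {2, 0, 1}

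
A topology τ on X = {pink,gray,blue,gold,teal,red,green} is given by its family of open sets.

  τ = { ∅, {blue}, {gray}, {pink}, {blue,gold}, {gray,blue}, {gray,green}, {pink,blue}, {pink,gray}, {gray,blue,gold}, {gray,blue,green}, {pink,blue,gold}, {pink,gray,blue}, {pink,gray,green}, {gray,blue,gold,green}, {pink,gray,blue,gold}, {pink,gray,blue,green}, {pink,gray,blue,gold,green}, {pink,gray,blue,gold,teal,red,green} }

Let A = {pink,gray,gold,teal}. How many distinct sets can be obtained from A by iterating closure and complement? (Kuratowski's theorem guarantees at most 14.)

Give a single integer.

X∖A={blue,red,green}, int(X∖A)={blue}, hence cl(A)={pink,gray,gold,teal,red,green}
Orbit (k=closure, c=complement):
  1. A     = {pink,gray,gold,teal}
  2. kA    = {pink,gray,gold,teal,red,green}
  3. cA    = {blue,red,green}
  4. ckA   = {blue}
  5. kcA   = {blue,gold,teal,red,green}
  6. kckA  = {blue,gold,teal,red}
  7. ckcA  = {pink,gray}
  8. ckckA = {pink,gray,green}
  9. kckcA = {pink,gray,teal,red,green}
  10. ckckcA = {blue,gold}
(closed under both — stop)

10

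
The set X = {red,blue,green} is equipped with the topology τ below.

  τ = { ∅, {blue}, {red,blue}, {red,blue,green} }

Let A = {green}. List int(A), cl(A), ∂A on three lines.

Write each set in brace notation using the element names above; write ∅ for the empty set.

int(A) = ∅
cl(A)  = {green}
∂A     = {green}

interior: largest open inside A is ∅ (from ∅)
cl via duality: int({red,blue}) = {red,blue}, so X∖{red,blue} = {green}
cl∖int = {green}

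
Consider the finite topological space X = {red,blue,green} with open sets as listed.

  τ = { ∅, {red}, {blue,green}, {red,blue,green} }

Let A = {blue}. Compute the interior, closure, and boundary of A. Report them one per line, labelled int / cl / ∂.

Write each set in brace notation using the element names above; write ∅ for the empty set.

U open, U⊆A: ∅. int(A) = ⋃ = ∅
X∖A={red,green}, int(X∖A)={red}, hence cl(A)={blue,green}
∂A: remove int from cl → {blue,green}

int(A) = ∅
cl(A)  = {blue,green}
∂A     = {blue,green}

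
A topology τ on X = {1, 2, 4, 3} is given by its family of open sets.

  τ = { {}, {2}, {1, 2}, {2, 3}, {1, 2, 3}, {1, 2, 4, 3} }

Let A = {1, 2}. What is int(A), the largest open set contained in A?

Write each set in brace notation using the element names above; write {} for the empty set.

open subsets of A: {}, {2}, {1, 2}; so int(A) = {1, 2}

{1, 2}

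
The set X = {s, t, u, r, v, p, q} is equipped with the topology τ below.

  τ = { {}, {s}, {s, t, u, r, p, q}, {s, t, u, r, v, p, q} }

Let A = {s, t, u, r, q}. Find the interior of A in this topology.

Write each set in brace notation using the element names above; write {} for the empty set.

{s}

opens ⊆ A: {}, {s}; union → int = {s}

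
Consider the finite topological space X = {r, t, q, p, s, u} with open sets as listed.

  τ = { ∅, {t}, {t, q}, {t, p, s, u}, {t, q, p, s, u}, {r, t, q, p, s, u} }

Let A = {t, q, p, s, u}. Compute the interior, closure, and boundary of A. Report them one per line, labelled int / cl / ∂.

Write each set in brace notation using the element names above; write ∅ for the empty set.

int(A) = {t, q, p, s, u}
cl(A)  = {r, t, q, p, s, u}
∂A     = {r}

open subsets of A: ∅, {t}, {t, q}, {t, p, s, u}, {t, q, p, s, u}; so int(A) = {t, q, p, s, u}
closure: X∖int(X∖A) = X∖∅ = {r, t, q, p, s, u}
∂A = {r, t, q, p, s, u} minus {t, q, p, s, u} = {r}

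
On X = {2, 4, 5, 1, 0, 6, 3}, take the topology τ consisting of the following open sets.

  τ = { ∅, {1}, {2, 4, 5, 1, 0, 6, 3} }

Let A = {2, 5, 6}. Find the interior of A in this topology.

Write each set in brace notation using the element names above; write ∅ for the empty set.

∅

U open, U⊆A: ∅. int(A) = ⋃ = ∅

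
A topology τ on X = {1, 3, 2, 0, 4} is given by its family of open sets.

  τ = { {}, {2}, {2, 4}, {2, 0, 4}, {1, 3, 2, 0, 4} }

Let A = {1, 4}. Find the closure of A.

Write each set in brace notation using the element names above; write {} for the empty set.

complement {3, 2, 0}; its interior {2}; cl(A) = X∖{2} = {1, 3, 0, 4}

{1, 3, 0, 4}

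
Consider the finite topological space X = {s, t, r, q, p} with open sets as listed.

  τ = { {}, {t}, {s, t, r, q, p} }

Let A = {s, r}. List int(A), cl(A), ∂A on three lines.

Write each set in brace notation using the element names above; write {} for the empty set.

int(A) = {}
cl(A)  = {s, r, q, p}
∂A     = {s, r, q, p}

U open, U⊆A: {}. int(A) = ⋃ = {}
X∖A={t, q, p}, int(X∖A)={t}, hence cl(A)={s, r, q, p}
∂A: remove int from cl → {s, r, q, p}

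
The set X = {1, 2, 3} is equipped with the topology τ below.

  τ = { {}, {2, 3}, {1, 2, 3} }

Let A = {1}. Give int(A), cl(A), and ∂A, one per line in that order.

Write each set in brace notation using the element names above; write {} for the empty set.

interior: largest open inside A is {} (from {})
cl via duality: int({2, 3}) = {2, 3}, so X∖{2, 3} = {1}
cl∖int = {1}

int(A) = {}
cl(A)  = {1}
∂A     = {1}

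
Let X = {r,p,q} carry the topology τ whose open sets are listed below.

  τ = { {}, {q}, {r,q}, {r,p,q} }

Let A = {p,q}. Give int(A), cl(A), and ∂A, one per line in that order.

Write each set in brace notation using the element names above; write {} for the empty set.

int(A) = {q}
cl(A)  = {r,p,q}
∂A     = {r,p}

open subsets of A: {}, {q}; so int(A) = {q}
closure: X∖int(X∖A) = X∖{} = {r,p,q}
∂A = {r,p,q} minus {q} = {r,p}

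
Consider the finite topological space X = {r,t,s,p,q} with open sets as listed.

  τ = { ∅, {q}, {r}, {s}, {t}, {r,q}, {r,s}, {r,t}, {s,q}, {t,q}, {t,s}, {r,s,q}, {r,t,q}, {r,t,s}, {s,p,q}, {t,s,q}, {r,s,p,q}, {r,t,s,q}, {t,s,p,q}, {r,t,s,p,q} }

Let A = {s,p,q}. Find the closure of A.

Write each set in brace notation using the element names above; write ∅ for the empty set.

X∖A={r,t}, int(X∖A)={r,t}, hence cl(A)={s,p,q}

{s,p,q}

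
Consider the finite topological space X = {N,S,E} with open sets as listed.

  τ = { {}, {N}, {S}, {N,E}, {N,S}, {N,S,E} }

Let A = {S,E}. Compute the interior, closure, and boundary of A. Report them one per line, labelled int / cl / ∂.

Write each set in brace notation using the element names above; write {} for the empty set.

U open, U⊆A: {}, {S}. int(A) = ⋃ = {S}
X∖A={N}, int(X∖A)={N}, hence cl(A)={S,E}
∂A: remove int from cl → {E}

int(A) = {S}
cl(A)  = {S,E}
∂A     = {E}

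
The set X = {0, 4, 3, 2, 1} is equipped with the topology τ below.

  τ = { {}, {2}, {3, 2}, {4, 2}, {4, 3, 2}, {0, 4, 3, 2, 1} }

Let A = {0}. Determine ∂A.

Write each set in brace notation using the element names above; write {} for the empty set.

open subsets of A: {}; so int(A) = {}
closure: X∖int(X∖A) = X∖{4, 3, 2} = {0, 1}
∂A = {0, 1} minus {} = {0, 1}

{0, 1}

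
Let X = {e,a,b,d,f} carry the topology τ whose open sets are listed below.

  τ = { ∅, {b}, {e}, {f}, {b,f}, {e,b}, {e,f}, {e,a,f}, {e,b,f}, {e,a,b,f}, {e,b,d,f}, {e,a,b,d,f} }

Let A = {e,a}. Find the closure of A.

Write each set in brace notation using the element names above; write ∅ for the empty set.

complement {b,d,f}; its interior {b,f}; cl(A) = X∖{b,f} = {e,a,d}

{e,a,d}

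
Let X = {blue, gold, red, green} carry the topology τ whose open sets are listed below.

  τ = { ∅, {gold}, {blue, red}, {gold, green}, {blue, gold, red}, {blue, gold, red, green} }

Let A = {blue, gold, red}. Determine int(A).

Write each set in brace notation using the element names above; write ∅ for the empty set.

opens ⊆ A: ∅, {gold}, {blue, red}, {blue, gold, red}; union → int = {blue, gold, red}

{blue, gold, red}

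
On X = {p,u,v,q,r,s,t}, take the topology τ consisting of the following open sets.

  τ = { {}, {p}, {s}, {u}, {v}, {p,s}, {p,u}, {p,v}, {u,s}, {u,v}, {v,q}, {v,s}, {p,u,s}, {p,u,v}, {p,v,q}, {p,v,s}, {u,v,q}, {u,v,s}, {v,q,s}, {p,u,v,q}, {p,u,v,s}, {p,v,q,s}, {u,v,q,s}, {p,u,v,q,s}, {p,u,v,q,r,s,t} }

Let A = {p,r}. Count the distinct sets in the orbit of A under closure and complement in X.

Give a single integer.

complement {u,v,q,s,t}; its interior {u,v,q,s}; cl(A) = X∖{u,v,q,s} = {p,r,t}
With k = closure, c = complement:
  1. A     = {p,r}
  2. kA    = {p,r,t}
  3. cA    = {u,v,q,s,t}
  4. ckA   = {u,v,q,s}
  5. kcA   = {u,v,q,r,s,t}
  6. ckcA  = {p}
k, c of each give nothing new

6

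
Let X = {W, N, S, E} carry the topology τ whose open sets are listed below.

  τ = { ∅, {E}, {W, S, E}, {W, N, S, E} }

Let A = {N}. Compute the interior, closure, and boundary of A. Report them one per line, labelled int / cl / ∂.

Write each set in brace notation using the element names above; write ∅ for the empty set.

interior: largest open inside A is ∅ (from ∅)
cl via duality: int({W, S, E}) = {W, S, E}, so X∖{W, S, E} = {N}
cl∖int = {N}

int(A) = ∅
cl(A)  = {N}
∂A     = {N}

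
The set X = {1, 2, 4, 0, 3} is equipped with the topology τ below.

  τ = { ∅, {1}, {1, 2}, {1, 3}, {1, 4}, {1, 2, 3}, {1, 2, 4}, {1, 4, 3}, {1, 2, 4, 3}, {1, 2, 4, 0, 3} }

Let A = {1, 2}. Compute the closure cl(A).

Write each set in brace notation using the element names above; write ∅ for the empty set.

X∖A={4, 0, 3}, int(X∖A)=∅, hence cl(A)={1, 2, 4, 0, 3}

{1, 2, 4, 0, 3}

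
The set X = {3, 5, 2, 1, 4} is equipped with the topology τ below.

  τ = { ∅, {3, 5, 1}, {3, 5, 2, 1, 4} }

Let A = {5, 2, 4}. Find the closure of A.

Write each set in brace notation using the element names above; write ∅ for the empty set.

cl via duality: int({3, 1}) = ∅, so X∖∅ = {3, 5, 2, 1, 4}

{3, 5, 2, 1, 4}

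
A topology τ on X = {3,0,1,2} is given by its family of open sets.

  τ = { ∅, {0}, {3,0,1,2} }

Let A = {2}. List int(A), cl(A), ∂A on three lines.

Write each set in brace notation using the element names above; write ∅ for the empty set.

opens ⊆ A: ∅; union → int = ∅
complement {3,0,1}; its interior {0}; cl(A) = X∖{0} = {3,1,2}
boundary = {3,1,2} ∖ ∅ = {3,1,2}

int(A) = ∅
cl(A)  = {3,1,2}
∂A     = {3,1,2}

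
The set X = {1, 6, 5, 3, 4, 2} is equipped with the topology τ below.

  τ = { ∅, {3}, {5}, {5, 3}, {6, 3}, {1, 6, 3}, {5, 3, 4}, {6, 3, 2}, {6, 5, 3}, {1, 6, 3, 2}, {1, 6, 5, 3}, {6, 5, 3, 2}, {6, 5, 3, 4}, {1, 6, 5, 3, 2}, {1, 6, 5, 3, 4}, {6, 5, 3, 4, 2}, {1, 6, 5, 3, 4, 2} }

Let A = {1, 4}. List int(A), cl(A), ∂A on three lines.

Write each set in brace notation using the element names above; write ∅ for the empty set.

opens ⊆ A: ∅; union → int = ∅
complement {6, 5, 3, 2}; its interior {6, 5, 3, 2}; cl(A) = X∖{6, 5, 3, 2} = {1, 4}
boundary = {1, 4} ∖ ∅ = {1, 4}

int(A) = ∅
cl(A)  = {1, 4}
∂A     = {1, 4}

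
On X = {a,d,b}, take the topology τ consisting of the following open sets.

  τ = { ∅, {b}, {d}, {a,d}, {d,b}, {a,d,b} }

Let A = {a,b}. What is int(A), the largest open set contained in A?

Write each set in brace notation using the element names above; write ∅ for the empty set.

{b}

open subsets of A: ∅, {b}; so int(A) = {b}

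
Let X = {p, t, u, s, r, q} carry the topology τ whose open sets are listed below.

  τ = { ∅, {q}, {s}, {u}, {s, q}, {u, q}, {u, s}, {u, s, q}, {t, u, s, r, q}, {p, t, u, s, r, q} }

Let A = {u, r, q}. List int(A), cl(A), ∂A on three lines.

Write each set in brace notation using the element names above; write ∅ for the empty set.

int(A) = {u, q}
cl(A)  = {p, t, u, r, q}
∂A     = {p, t, r}

opens ⊆ A: ∅, {q}, {u}, {u, q}; union → int = {u, q}
complement {p, t, s}; its interior {s}; cl(A) = X∖{s} = {p, t, u, r, q}
boundary = {p, t, u, r, q} ∖ {u, q} = {p, t, r}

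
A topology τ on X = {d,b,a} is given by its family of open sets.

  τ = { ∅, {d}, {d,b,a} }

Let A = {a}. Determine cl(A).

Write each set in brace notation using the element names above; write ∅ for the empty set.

{b,a}

cl via duality: int({d,b}) = {d}, so X∖{d} = {b,a}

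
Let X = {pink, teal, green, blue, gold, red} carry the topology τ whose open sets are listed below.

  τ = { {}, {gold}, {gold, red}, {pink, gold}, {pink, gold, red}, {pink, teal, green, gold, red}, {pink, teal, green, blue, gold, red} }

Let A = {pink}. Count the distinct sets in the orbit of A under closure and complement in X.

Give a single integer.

complement {teal, green, blue, gold, red}; its interior {gold, red}; cl(A) = X∖{gold, red} = {pink, teal, green, blue}
With k = closure, c = complement:
  1. A     = {pink}
  2. kA    = {pink, teal, green, blue}
  3. cA    = {teal, green, blue, gold, red}
  4. ckA   = {gold, red}
  5. kcA   = {pink, teal, green, blue, gold, red}
  6. ckcA  = {}
k, c of each give nothing new

6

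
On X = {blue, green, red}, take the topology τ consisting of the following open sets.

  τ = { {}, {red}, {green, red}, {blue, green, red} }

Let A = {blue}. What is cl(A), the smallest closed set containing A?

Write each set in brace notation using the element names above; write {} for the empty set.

{blue}

cl via duality: int({green, red}) = {green, red}, so X∖{green, red} = {blue}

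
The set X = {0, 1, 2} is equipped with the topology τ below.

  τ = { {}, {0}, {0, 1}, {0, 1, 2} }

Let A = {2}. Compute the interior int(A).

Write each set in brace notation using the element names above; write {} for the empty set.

{}

U open, U⊆A: {}. int(A) = ⋃ = {}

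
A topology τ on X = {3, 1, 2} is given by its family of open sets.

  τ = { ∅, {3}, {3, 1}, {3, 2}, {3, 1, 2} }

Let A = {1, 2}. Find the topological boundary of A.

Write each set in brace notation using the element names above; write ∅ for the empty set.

{1, 2}

open subsets of A: ∅; so int(A) = ∅
closure: X∖int(X∖A) = X∖{3} = {1, 2}
∂A = {1, 2} minus ∅ = {1, 2}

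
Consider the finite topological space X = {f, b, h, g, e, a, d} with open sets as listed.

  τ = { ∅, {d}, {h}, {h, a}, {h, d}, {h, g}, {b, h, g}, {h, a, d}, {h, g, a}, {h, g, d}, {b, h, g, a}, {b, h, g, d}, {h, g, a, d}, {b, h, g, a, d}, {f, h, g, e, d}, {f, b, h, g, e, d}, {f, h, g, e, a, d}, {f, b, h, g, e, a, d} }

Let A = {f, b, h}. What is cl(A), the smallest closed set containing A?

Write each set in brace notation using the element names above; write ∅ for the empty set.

{f, b, h, g, e, a}

complement {g, e, a, d}; its interior {d}; cl(A) = X∖{d} = {f, b, h, g, e, a}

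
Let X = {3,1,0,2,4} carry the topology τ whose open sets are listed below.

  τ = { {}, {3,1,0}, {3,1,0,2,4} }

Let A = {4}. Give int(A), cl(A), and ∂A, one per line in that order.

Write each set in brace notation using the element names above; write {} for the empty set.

int(A) = {}
cl(A)  = {2,4}
∂A     = {2,4}

interior: largest open inside A is {} (from {})
cl via duality: int({3,1,0,2}) = {3,1,0}, so X∖{3,1,0} = {2,4}
cl∖int = {2,4}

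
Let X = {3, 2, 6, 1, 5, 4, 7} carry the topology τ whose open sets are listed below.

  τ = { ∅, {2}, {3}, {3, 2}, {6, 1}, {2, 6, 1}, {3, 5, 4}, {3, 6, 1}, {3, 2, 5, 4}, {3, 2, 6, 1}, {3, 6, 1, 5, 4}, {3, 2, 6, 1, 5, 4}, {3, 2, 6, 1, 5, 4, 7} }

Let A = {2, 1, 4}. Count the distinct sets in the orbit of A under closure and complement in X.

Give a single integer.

X∖A={3, 6, 5, 7}, int(X∖A)={3}, hence cl(A)={2, 6, 1, 5, 4, 7}
Orbit (k=closure, c=complement):
  1. A     = {2, 1, 4}
  2. kA    = {2, 6, 1, 5, 4, 7}
  3. cA    = {3, 6, 5, 7}
  4. ckA   = {3}
  5. kcA   = {3, 6, 1, 5, 4, 7}
  6. kckA  = {3, 5, 4, 7}
  7. ckcA  = {2}
  8. ckckA = {2, 6, 1}
  9. kckcA = {2, 7}
  10. kckckA = {2, 6, 1, 7}
  11. ckckcA = {3, 6, 1, 5, 4}
  12. ckckckA = {3, 5, 4}
(closed under both — stop)

12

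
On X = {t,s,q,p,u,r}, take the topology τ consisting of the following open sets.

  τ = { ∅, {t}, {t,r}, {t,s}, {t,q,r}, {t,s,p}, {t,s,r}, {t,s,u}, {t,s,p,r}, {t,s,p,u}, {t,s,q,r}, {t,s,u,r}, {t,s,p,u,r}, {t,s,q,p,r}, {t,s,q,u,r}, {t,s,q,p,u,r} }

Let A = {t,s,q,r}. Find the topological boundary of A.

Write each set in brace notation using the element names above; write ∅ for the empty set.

opens ⊆ A: ∅, {t}, {t,s}, {t,r}, {t,q,r}, {t,s,r}, {t,s,q,r}; union → int = {t,s,q,r}
complement {p,u}; its interior ∅; cl(A) = X∖∅ = {t,s,q,p,u,r}
boundary = {t,s,q,p,u,r} ∖ {t,s,q,r} = {p,u}

{p,u}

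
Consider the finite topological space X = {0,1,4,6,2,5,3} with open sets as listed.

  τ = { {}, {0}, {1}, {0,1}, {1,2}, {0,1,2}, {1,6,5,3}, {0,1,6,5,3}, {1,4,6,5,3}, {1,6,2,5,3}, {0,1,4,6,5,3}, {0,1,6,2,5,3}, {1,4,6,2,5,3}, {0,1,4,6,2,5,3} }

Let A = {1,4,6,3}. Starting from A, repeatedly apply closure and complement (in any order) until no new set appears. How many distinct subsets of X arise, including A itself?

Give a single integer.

X∖A={0,2,5}, int(X∖A)={0}, hence cl(A)={1,4,6,2,5,3}
Orbit (k=closure, c=complement):
  1. A     = {1,4,6,3}
  2. kA    = {1,4,6,2,5,3}
  3. cA    = {0,2,5}
  4. ckA   = {0}
  5. kcA   = {0,4,6,2,5,3}
  6. ckcA  = {1}
(closed under both — stop)

6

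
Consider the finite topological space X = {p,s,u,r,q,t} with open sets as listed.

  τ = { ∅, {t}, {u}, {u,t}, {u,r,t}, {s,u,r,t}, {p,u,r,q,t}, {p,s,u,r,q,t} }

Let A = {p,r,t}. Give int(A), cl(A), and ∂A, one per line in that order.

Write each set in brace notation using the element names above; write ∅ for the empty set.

U open, U⊆A: ∅, {t}. int(A) = ⋃ = {t}
X∖A={s,u,q}, int(X∖A)={u}, hence cl(A)={p,s,r,q,t}
∂A: remove int from cl → {p,s,r,q}

int(A) = {t}
cl(A)  = {p,s,r,q,t}
∂A     = {p,s,r,q}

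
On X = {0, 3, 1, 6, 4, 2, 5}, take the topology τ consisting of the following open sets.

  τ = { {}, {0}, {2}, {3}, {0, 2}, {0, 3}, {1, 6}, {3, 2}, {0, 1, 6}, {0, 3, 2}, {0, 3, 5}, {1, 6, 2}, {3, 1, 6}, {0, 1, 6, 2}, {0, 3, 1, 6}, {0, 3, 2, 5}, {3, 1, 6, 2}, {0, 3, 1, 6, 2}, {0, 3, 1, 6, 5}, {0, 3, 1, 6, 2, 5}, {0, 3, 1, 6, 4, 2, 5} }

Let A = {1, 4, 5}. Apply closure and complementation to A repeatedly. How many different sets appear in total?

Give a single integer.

10

complement {0, 3, 6, 2}; its interior {0, 3, 2}; cl(A) = X∖{0, 3, 2} = {1, 6, 4, 5}
With k = closure, c = complement:
  1. A     = {1, 4, 5}
  2. kA    = {1, 6, 4, 5}
  3. cA    = {0, 3, 6, 2}
  4. ckA   = {0, 3, 2}
  5. kcA   = {0, 3, 1, 6, 4, 2, 5}
  6. kckA  = {0, 3, 4, 2, 5}
  7. ckcA  = {}
  8. ckckA = {1, 6}
  9. kckckA = {1, 6, 4}
  10. ckckckA = {0, 3, 2, 5}
k, c of each give nothing new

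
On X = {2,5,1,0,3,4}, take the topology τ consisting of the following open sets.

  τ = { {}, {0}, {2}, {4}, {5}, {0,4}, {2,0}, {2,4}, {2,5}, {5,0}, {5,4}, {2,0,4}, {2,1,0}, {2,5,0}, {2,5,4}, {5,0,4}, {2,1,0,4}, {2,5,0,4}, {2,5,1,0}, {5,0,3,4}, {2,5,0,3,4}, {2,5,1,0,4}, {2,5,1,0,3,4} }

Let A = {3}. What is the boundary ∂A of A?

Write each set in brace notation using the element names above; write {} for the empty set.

opens ⊆ A: {}; union → int = {}
complement {2,5,1,0,4}; its interior {2,5,1,0,4}; cl(A) = X∖{2,5,1,0,4} = {3}
boundary = {3} ∖ {} = {3}

{3}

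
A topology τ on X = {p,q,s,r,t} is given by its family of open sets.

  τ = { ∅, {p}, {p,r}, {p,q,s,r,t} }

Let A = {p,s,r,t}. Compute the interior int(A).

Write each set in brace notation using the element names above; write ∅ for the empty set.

{p,r}

open subsets of A: ∅, {p}, {p,r}; so int(A) = {p,r}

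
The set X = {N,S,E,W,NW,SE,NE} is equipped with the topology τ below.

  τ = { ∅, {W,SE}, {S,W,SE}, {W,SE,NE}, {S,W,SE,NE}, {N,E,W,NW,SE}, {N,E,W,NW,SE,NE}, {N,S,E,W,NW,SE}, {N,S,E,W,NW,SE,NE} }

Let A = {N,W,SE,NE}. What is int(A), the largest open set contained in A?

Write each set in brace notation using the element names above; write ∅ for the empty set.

interior: largest open inside A is {W,SE,NE} (from ∅, {W,SE}, {W,SE,NE})

{W,SE,NE}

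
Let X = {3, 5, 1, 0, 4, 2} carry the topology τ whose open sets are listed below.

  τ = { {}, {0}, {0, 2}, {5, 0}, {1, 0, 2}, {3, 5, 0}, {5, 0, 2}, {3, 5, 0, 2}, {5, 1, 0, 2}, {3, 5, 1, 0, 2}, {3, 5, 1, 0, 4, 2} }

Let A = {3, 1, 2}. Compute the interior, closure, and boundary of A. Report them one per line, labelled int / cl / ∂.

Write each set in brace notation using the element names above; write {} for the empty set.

interior: largest open inside A is {} (from {})
cl via duality: int({5, 0, 4}) = {5, 0}, so X∖{5, 0} = {3, 1, 4, 2}
cl∖int = {3, 1, 4, 2}

int(A) = {}
cl(A)  = {3, 1, 4, 2}
∂A     = {3, 1, 4, 2}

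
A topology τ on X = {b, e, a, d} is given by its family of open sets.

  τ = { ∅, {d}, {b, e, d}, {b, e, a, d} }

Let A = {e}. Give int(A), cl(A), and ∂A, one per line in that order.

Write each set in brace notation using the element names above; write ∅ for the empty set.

interior: largest open inside A is ∅ (from ∅)
cl via duality: int({b, a, d}) = {d}, so X∖{d} = {b, e, a}
cl∖int = {b, e, a}

int(A) = ∅
cl(A)  = {b, e, a}
∂A     = {b, e, a}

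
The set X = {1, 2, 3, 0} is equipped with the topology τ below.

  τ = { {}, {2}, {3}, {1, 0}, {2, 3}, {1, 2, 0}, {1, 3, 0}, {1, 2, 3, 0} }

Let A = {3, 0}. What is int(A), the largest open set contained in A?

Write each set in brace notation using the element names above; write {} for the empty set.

{3}

opens ⊆ A: {}, {3}; union → int = {3}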